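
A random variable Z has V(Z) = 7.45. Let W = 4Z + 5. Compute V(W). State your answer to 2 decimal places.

V(4Z + 5) = (4)²·V(Z) = 16·7.45 = 119.2

119.20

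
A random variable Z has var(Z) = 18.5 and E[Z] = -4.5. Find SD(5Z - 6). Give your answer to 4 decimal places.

21.5058

var(5Z - 6) = (5)²·18.5 = 462.5
SD(5Z - 6) = √462.5 ≈ 21.5058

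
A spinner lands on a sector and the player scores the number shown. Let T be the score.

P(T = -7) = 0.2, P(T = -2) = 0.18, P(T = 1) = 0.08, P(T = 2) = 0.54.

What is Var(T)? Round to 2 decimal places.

E[T] = (-7)(0.2) + (-2)(0.18) + (1)(0.08) + (2)(0.54) = -0.6
E[T²] = (-7)²(0.2) + (-2)²(0.18) + (1)²(0.08) + (2)²(0.54) = 12.76
Var(T) = E[T²] − (E[T])² = 12.76 − (-0.6)² = 12.4

12.40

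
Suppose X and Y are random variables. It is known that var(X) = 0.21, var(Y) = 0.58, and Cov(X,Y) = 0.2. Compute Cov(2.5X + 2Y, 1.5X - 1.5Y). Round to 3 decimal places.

-1.103

Cov(2.5X + 2Y, 1.5X - 1.5Y) = (2.5)(1.5)var(X) + (2)(-1.5)var(Y) + [(2.5)(-1.5) + (2)(1.5)]Cov(X,Y)
= 3.75·0.21 + -3·0.58 + -0.75·0.2 = -1.1025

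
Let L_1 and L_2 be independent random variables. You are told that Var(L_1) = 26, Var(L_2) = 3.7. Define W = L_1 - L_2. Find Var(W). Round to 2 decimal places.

By independence, Var(W) = (1)²Var(L_1) + (-1)²Var(L_2)
= (1)²·26 + (-1)²·3.7 = 29.7

29.70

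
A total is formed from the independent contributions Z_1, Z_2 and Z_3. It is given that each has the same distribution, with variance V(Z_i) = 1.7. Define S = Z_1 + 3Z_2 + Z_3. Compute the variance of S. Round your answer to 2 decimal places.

By independence, V(S) = (1)²V(Z_1) + (3)²V(Z_2) + (1)²V(Z_3)
= (1)²·1.7 + (3)²·1.7 + (1)²·1.7 = 18.7

18.70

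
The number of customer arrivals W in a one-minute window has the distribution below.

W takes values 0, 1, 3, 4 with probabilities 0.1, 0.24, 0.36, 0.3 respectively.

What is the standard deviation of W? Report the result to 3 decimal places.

E[W] = (0)(0.1) + (1)(0.24) + (3)(0.36) + (4)(0.3) = 2.52
E[W²] = (0)²(0.1) + (1)²(0.24) + (3)²(0.36) + (4)²(0.3) = 8.28
Var(W) = E[W²] − (E[W])² = 8.28 − (2.52)² = 1.9296
sd(W) = √1.9296 ≈ 1.389

1.389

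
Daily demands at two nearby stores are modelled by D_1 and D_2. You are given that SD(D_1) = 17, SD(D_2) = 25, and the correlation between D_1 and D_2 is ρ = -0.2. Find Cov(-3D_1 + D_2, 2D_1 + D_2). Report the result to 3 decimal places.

-1024.000

var(D_1) = (17)² = 289;  var(D_2) = (25)² = 625
Cov(D_1,D_2) = ρ·SD(D_1)·SD(D_2) = -0.2·17·25 = -85
Cov(-3D_1 + D_2, 2D_1 + D_2) = (-3)(2)var(D_1) + (1)(1)var(D_2) + [(-3)(1) + (1)(2)]Cov(D_1,D_2)
= -6·289 + 1·625 + -1·-85 = -1024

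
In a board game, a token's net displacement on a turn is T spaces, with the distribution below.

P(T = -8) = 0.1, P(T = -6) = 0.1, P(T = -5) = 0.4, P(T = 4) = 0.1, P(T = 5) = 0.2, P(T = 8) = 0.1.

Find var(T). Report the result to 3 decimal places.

E[T] = (-8)(0.1) + (-6)(0.1) + (-5)(0.4) + (4)(0.1) + (5)(0.2) + (8)(0.1) = -1.2
E[T²] = (-8)²(0.1) + (-6)²(0.1) + (-5)²(0.4) + (4)²(0.1) + (5)²(0.2) + (8)²(0.1) = 33
var(T) = E[T²] − (E[T])² = 33 − (-1.2)² = 31.56

31.560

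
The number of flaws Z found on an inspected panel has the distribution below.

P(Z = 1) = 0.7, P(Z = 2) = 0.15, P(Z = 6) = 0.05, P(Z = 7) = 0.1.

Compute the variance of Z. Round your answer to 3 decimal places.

E[Z] = (1)(0.7) + (2)(0.15) + (6)(0.05) + (7)(0.1) = 2
E[Z²] = (1)²(0.7) + (2)²(0.15) + (6)²(0.05) + (7)²(0.1) = 8
var(Z) = E[Z²] − (E[Z])² = 8 − (2)² = 4

4.000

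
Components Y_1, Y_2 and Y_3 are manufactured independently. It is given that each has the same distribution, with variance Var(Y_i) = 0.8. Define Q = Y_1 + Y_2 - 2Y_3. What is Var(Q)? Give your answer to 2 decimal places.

4.80

By independence, Var(Q) = (1)²Var(Y_1) + (1)²Var(Y_2) + (-2)²Var(Y_3)
= (1)²·0.8 + (1)²·0.8 + (-2)²·0.8 = 4.8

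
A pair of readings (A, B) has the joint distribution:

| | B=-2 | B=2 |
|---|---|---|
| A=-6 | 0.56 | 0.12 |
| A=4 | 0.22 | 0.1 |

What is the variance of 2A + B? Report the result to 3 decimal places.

94.522

E[A] = -2.8,  E[B] = -1.12,  E[AB] = 4.32
V(A) = 29.6 − (-2.8)² = 21.76;  V(B) = 4 − (-1.12)² = 2.7456
Cov(A,B) = 4.32 − (-2.8)(-1.12) = 1.184
V(2A + B) = (2)²·21.76 + (1)²·2.7456 + 2·(2)·(1)·1.184 = 94.5216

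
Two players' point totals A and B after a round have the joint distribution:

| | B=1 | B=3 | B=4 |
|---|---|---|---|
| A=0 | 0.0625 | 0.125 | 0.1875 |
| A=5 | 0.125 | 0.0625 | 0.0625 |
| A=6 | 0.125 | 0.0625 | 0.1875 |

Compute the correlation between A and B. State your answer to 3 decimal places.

E[A] = 3.5,  E[B] = 2.8125
E[AB] = 9.1875
Cov(A,B) = E[AB] − E[A]E[B] = 9.1875 − (3.5)(2.8125) = -0.65625
V(A) = 7.5,  V(B) = 1.65234375
ρ = -0.65625 / √(7.5·1.65234375) ≈ -0.186

-0.186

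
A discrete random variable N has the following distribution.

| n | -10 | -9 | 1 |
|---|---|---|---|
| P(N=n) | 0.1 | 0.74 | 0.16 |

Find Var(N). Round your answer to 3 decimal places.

13.850

E[N] = (-10)(0.1) + (-9)(0.74) + (1)(0.16) = -7.5
E[N²] = (-10)²(0.1) + (-9)²(0.74) + (1)²(0.16) = 70.1
Var(N) = E[N²] − (E[N])² = 70.1 − (-7.5)² = 13.85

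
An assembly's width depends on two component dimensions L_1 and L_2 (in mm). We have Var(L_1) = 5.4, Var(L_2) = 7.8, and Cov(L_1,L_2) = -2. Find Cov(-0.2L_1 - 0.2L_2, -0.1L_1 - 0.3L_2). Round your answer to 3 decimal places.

0.416

Cov(-0.2L_1 - 0.2L_2, -0.1L_1 - 0.3L_2) = (-0.2)(-0.1)Var(L_1) + (-0.2)(-0.3)Var(L_2) + [(-0.2)(-0.3) + (-0.2)(-0.1)]Cov(L_1,L_2)
= 0.02·5.4 + 0.06·7.8 + 0.08·-2 = 0.416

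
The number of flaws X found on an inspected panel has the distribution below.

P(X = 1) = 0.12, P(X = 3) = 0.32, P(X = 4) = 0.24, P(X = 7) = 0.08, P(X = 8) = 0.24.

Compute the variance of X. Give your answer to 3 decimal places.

5.690

E[X] = (1)(0.12) + (3)(0.32) + (4)(0.24) + (7)(0.08) + (8)(0.24) = 4.52
E[X²] = (1)²(0.12) + (3)²(0.32) + (4)²(0.24) + (7)²(0.08) + (8)²(0.24) = 26.12
Var(X) = E[X²] − (E[X])² = 26.12 − (4.52)² = 5.6896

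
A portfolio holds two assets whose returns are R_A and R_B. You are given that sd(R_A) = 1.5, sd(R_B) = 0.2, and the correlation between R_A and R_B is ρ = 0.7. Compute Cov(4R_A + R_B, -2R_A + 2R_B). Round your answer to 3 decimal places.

V(R_A) = (1.5)² = 2.25;  V(R_B) = (0.2)² = 0.04
Cov(R_A,R_B) = ρ·sd(R_A)·sd(R_B) = 0.7·1.5·0.2 = 0.21
Cov(4R_A + R_B, -2R_A + 2R_B) = (4)(-2)V(R_A) + (1)(2)V(R_B) + [(4)(2) + (1)(-2)]Cov(R_A,R_B)
= -8·2.25 + 2·0.04 + 6·0.21 = -16.66

-16.660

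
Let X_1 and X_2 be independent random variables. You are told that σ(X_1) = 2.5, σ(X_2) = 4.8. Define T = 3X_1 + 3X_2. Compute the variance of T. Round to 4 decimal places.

var(X_1) = 6.25, var(X_2) = 23.04
By independence, var(T) = (3)²var(X_1) + (3)²var(X_2)
= (3)²·6.25 + (3)²·23.04 = 263.61

263.6100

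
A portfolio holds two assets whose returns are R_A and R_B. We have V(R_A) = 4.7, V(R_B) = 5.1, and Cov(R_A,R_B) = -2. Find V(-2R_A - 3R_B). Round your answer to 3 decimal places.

V(-2R_A - 3R_B) = (-2)²·V(R_A) + (-3)²·V(R_B) + 2·(-2)·(-3)·Cov(R_A,R_B)
= 4·4.7 + 9·5.1 + 12·-2 = 40.7

40.700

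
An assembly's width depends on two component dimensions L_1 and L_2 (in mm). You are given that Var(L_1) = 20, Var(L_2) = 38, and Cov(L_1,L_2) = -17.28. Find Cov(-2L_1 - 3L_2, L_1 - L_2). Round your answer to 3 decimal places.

91.280

Cov(-2L_1 - 3L_2, L_1 - L_2) = (-2)(1)Var(L_1) + (-3)(-1)Var(L_2) + [(-2)(-1) + (-3)(1)]Cov(L_1,L_2)
= -2·20 + 3·38 + -1·-17.28 = 91.28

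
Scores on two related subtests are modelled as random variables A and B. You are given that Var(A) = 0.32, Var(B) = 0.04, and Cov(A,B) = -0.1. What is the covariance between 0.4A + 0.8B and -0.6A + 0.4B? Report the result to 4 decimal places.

Cov(0.4A + 0.8B, -0.6A + 0.4B) = (0.4)(-0.6)Var(A) + (0.8)(0.4)Var(B) + [(0.4)(0.4) + (0.8)(-0.6)]Cov(A,B)
= -0.24·0.32 + 0.32·0.04 + -0.32·-0.1 = -0.032

-0.0320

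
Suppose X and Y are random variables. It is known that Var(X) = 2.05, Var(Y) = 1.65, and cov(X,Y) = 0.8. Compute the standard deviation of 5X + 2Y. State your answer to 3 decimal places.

8.594

Var(5X + 2Y) = (5)²·Var(X) + (2)²·Var(Y) + 2·(5)·(2)·cov(X,Y)
= 25·2.05 + 4·1.65 + 20·0.8 = 73.85
sd(5X + 2Y) = √73.85 ≈ 8.594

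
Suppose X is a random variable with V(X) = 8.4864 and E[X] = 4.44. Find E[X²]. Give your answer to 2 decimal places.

28.20

E[X²] = V(X) + (E[X])² = 8.4864 + (4.44)² = 28.2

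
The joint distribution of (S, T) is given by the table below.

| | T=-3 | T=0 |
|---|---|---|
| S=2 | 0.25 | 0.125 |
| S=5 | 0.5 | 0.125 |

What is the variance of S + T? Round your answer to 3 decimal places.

E[S] = 3.875,  E[T] = -2.25,  E[ST] = -9
var(S) = 17.125 − (3.875)² = 2.109375;  var(T) = 6.75 − (-2.25)² = 1.6875
cov(S,T) = -9 − (3.875)(-2.25) = -0.28125
var(S + T) = (1)²·2.109375 + (1)²·1.6875 + 2·(1)·(1)·-0.28125 = 3.234375

3.234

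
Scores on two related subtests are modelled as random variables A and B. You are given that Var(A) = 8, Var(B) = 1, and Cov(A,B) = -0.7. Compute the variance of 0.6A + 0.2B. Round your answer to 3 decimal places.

2.752

Var(0.6A + 0.2B) = (0.6)²·Var(A) + (0.2)²·Var(B) + 2·(0.6)·(0.2)·Cov(A,B)
= 0.36·8 + 0.04·1 + 0.24·-0.7 = 2.752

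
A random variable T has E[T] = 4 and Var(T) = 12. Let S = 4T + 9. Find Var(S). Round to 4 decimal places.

192.0000

Var(4T + 9) = (4)²·Var(T) = 16·12 = 192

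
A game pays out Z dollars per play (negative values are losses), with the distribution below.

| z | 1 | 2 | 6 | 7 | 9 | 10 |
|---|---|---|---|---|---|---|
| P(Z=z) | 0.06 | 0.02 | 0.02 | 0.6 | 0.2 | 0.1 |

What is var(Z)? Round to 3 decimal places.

E[Z] = (1)(0.06) + (2)(0.02) + (6)(0.02) + (7)(0.6) + (9)(0.2) + (10)(0.1) = 7.22
E[Z²] = (1)²(0.06) + (2)²(0.02) + (6)²(0.02) + (7)²(0.6) + (9)²(0.2) + (10)²(0.1) = 56.46
var(Z) = E[Z²] − (E[Z])² = 56.46 − (7.22)² = 4.3316

4.332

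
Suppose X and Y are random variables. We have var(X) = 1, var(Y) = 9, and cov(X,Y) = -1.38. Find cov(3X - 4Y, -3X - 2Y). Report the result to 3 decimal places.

cov(3X - 4Y, -3X - 2Y) = (3)(-3)var(X) + (-4)(-2)var(Y) + [(3)(-2) + (-4)(-3)]cov(X,Y)
= -9·1 + 8·9 + 6·-1.38 = 54.72

54.720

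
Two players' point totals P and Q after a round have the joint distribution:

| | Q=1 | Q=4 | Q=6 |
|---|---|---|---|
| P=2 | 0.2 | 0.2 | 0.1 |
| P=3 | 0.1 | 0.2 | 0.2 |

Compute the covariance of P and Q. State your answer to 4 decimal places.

0.2500

E[P] = 2.5,  E[Q] = 3.7
E[PQ] = 9.5
Cov(P,Q) = E[PQ] − E[P]E[Q] = 9.5 − (2.5)(3.7) = 0.25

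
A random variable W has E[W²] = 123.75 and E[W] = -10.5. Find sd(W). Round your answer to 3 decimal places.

var(W) = 123.75 − (-10.5)² = 13.5
sd(W) = √13.5 ≈ 3.674

3.674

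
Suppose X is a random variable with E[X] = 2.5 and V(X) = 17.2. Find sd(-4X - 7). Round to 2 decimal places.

16.59

V(-4X - 7) = (-4)²·17.2 = 275.2
sd(-4X - 7) = √275.2 ≈ 16.59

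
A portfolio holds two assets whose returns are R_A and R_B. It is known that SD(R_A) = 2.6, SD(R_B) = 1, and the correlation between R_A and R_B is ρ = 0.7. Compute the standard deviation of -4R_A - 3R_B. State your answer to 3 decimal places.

12.682

Var(R_A) = (2.6)² = 6.76;  Var(R_B) = (1)² = 1
cov(R_A,R_B) = ρ·SD(R_A)·SD(R_B) = 0.7·2.6·1 = 1.82
Var(-4R_A - 3R_B) = (-4)²·Var(R_A) + (-3)²·Var(R_B) + 2·(-4)·(-3)·cov(R_A,R_B)
= 16·6.76 + 9·1 + 24·1.82 = 160.84
SD(-4R_A - 3R_B) = √160.84 ≈ 12.682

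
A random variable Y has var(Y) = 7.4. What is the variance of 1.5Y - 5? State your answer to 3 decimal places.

16.650

var(1.5Y - 5) = (1.5)²·var(Y) = 2.25·7.4 = 16.65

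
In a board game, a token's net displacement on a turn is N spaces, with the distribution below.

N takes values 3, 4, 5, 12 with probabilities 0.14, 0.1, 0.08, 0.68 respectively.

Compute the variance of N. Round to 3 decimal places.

14.796

E[N] = (3)(0.14) + (4)(0.1) + (5)(0.08) + (12)(0.68) = 9.38
E[N²] = (3)²(0.14) + (4)²(0.1) + (5)²(0.08) + (12)²(0.68) = 102.78
Var(N) = E[N²] − (E[N])² = 102.78 − (9.38)² = 14.7956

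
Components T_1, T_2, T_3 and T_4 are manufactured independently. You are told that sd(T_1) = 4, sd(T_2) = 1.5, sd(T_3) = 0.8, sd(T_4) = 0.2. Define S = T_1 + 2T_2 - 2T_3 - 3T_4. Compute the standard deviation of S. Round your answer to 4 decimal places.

var(T_1) = 16, var(T_2) = 2.25, var(T_3) = 0.64, var(T_4) = 0.04
By independence, var(S) = (1)²var(T_1) + (2)²var(T_2) + (-2)²var(T_3) + (-3)²var(T_4)
= (1)²·16 + (2)²·2.25 + (-2)²·0.64 + (-3)²·0.04 = 27.92
sd(S) = √27.92 ≈ 5.2839

5.2839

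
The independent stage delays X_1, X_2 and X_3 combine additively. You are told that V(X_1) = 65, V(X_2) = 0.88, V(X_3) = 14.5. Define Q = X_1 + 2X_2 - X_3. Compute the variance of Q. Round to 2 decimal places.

83.02

By independence, V(Q) = (1)²V(X_1) + (2)²V(X_2) + (-1)²V(X_3)
= (1)²·65 + (2)²·0.88 + (-1)²·14.5 = 83.02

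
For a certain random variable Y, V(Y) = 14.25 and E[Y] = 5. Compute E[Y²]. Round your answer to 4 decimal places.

39.2500

E[Y²] = V(Y) + (E[Y])² = 14.25 + (5)² = 39.25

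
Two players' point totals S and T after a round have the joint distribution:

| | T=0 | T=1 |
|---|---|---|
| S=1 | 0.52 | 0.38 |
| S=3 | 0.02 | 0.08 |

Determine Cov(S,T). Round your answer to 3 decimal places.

E[S] = 1.2,  E[T] = 0.46
E[ST] = 0.62
Cov(S,T) = E[ST] − E[S]E[T] = 0.62 − (1.2)(0.46) = 0.068

0.068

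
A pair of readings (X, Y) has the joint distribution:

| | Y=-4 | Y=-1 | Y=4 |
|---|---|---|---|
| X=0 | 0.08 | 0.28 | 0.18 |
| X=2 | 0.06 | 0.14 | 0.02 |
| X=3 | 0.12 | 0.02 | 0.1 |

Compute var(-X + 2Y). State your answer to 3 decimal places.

E[X] = 1.16,  E[Y] = -0.28,  E[XY] = -0.9
var(X) = 3.04 − (1.16)² = 1.6944;  var(Y) = 9.4 − (-0.28)² = 9.3216
Cov(X,Y) = -0.9 − (1.16)(-0.28) = -0.5752
var(-X + 2Y) = (-1)²·1.6944 + (2)²·9.3216 + 2·(-1)·(2)·-0.5752 = 41.2816

41.282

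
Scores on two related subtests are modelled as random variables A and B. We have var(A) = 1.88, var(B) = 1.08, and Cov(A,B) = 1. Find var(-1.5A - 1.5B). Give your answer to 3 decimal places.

var(-1.5A - 1.5B) = (-1.5)²·var(A) + (-1.5)²·var(B) + 2·(-1.5)·(-1.5)·Cov(A,B)
= 2.25·1.88 + 2.25·1.08 + 4.5·1 = 11.16

11.160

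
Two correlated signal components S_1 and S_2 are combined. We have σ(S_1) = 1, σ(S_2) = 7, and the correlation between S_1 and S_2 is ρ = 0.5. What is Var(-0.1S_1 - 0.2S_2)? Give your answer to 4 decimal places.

Var(S_1) = (1)² = 1;  Var(S_2) = (7)² = 49
Cov(S_1,S_2) = ρ·σ(S_1)·σ(S_2) = 0.5·1·7 = 3.5
Var(-0.1S_1 - 0.2S_2) = (-0.1)²·Var(S_1) + (-0.2)²·Var(S_2) + 2·(-0.1)·(-0.2)·Cov(S_1,S_2)
= 0.01·1 + 0.04·49 + 0.04·3.5 = 2.11

2.1100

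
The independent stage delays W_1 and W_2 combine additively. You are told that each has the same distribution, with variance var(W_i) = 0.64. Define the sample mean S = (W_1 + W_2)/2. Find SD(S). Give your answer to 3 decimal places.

0.566

By independence, var(S) = (0.5)²var(W_1) + (0.5)²var(W_2)
= (0.5)²·0.64 + (0.5)²·0.64 = 0.32
SD(S) = √0.32 ≈ 0.566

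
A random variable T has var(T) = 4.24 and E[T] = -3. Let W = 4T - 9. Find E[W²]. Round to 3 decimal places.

E[4T - 9] = 4·-3 − 9 = -21
var(4T - 9) = (4)²·4.24 = 67.84
E[W²] = var(W) + (E[W])² = 67.84 + (-21)² = 508.84

508.840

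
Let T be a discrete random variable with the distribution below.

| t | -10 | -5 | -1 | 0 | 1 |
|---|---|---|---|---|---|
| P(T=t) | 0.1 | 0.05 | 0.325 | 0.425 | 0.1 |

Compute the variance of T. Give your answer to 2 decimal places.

E[T] = (-10)(0.1) + (-5)(0.05) + (-1)(0.325) + (0)(0.425) + (1)(0.1) = -1.475
E[T²] = (-10)²(0.1) + (-5)²(0.05) + (-1)²(0.325) + (0)²(0.425) + (1)²(0.1) = 11.675
var(T) = E[T²] − (E[T])² = 11.675 − (-1.475)² = 9.499375

9.50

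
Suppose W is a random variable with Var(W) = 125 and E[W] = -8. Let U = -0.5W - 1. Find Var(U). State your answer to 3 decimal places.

31.250

Var(-0.5W - 1) = (-0.5)²·Var(W) = 0.25·125 = 31.25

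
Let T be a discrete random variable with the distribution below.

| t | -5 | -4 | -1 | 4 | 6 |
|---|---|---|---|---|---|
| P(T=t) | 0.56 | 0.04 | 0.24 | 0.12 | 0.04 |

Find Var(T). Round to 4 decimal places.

12.0896

E[T] = (-5)(0.56) + (-4)(0.04) + (-1)(0.24) + (4)(0.12) + (6)(0.04) = -2.48
E[T²] = (-5)²(0.56) + (-4)²(0.04) + (-1)²(0.24) + (4)²(0.12) + (6)²(0.04) = 18.24
Var(T) = E[T²] − (E[T])² = 18.24 − (-2.48)² = 12.0896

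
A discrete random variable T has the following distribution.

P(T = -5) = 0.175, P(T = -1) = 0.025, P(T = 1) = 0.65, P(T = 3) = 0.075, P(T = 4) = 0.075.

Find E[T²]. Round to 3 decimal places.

6.925

E[T²] = (-5)²(0.175) + (-1)²(0.025) + (1)²(0.65) + (3)²(0.075) + (4)²(0.075) = 6.925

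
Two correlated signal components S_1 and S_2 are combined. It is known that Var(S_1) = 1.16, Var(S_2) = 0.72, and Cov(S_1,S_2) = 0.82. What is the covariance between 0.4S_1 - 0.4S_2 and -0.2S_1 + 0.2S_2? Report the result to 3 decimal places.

Cov(0.4S_1 - 0.4S_2, -0.2S_1 + 0.2S_2) = (0.4)(-0.2)Var(S_1) + (-0.4)(0.2)Var(S_2) + [(0.4)(0.2) + (-0.4)(-0.2)]Cov(S_1,S_2)
= -0.08·1.16 + -0.08·0.72 + 0.16·0.82 = -0.0192

-0.019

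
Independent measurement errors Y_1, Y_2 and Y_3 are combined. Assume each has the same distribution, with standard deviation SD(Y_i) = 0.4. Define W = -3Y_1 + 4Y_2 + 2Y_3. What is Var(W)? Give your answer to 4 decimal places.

Var(Y_i) = (0.4)² = 0.16
By independence, Var(W) = (-3)²Var(Y_1) + (4)²Var(Y_2) + (2)²Var(Y_3)
= (-3)²·0.16 + (4)²·0.16 + (2)²·0.16 = 4.64

4.6400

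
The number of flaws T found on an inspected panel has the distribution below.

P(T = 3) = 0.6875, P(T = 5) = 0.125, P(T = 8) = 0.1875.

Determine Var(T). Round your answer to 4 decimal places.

3.7773

E[T] = (3)(0.6875) + (5)(0.125) + (8)(0.1875) = 4.1875
E[T²] = (3)²(0.6875) + (5)²(0.125) + (8)²(0.1875) = 21.3125
Var(T) = E[T²] − (E[T])² = 21.3125 − (4.1875)² = 3.77734375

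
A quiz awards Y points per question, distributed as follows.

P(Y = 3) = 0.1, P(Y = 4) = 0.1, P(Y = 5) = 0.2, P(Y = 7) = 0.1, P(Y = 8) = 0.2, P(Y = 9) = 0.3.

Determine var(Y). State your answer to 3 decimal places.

E[Y] = (3)(0.1) + (4)(0.1) + (5)(0.2) + (7)(0.1) + (8)(0.2) + (9)(0.3) = 6.7
E[Y²] = (3)²(0.1) + (4)²(0.1) + (5)²(0.2) + (7)²(0.1) + (8)²(0.2) + (9)²(0.3) = 49.5
var(Y) = E[Y²] − (E[Y])² = 49.5 − (6.7)² = 4.61

4.610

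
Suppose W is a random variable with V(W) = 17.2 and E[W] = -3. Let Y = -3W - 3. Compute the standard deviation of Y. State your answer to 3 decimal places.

12.442

V(-3W - 3) = (-3)²·17.2 = 154.8
SD(Y) = √154.8 ≈ 12.442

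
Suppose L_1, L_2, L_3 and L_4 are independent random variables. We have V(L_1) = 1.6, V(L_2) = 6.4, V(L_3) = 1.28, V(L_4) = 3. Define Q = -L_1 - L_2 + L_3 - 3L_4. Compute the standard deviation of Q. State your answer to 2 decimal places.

By independence, V(Q) = (-1)²V(L_1) + (-1)²V(L_2) + (1)²V(L_3) + (-3)²V(L_4)
= (-1)²·1.6 + (-1)²·6.4 + (1)²·1.28 + (-3)²·3 = 36.28
SD(Q) = √36.28 ≈ 6.02

6.02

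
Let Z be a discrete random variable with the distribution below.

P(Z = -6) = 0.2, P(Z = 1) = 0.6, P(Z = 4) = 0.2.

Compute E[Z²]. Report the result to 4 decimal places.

11.0000

E[Z²] = (-6)²(0.2) + (1)²(0.6) + (4)²(0.2) = 11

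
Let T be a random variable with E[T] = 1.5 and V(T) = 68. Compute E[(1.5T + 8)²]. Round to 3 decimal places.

E[1.5T + 8] = 1.5·1.5 + 8 = 10.25
V(1.5T + 8) = (1.5)²·68 = 153
E[(1.5T + 8)²] = V((1.5T + 8)) + (E[(1.5T + 8)])² = 153 + (10.25)² = 258.0625

258.063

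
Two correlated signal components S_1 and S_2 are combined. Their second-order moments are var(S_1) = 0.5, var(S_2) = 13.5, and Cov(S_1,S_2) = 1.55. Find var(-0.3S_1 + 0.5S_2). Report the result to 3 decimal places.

var(-0.3S_1 + 0.5S_2) = (-0.3)²·var(S_1) + (0.5)²·var(S_2) + 2·(-0.3)·(0.5)·Cov(S_1,S_2)
= 0.09·0.5 + 0.25·13.5 + -0.3·1.55 = 2.955

2.955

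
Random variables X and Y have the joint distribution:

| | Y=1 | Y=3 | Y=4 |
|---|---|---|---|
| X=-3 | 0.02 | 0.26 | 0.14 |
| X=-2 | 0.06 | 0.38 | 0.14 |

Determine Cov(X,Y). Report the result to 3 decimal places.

-0.050

E[X] = -2.42,  E[Y] = 3.12
E[XY] = -7.6
Cov(X,Y) = E[XY] − E[X]E[Y] = -7.6 − (-2.42)(3.12) = -0.0496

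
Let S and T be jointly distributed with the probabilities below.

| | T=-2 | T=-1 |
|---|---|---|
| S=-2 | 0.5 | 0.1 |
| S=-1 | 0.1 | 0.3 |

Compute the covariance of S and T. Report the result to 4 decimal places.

0.1400

E[S] = -1.6,  E[T] = -1.6
E[ST] = 2.7
cov(S,T) = E[ST] − E[S]E[T] = 2.7 − (-1.6)(-1.6) = 0.14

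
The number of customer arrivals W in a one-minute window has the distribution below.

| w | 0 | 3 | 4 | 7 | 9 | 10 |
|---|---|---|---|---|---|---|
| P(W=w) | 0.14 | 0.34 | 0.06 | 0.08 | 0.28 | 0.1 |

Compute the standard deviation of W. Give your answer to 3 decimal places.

3.479

E[W] = (0)(0.14) + (3)(0.34) + (4)(0.06) + (7)(0.08) + (9)(0.28) + (10)(0.1) = 5.34
E[W²] = (0)²(0.14) + (3)²(0.34) + (4)²(0.06) + (7)²(0.08) + (9)²(0.28) + (10)²(0.1) = 40.62
Var(W) = E[W²] − (E[W])² = 40.62 − (5.34)² = 12.1044
sd(W) = √12.1044 ≈ 3.479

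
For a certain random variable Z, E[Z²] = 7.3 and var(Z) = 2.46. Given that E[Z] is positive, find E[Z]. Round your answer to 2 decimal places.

(E[Z])² = E[Z²] − var(Z) = 7.3 − 2.46 = 4.84
E[Z] = √4.84 = 2.2

2.20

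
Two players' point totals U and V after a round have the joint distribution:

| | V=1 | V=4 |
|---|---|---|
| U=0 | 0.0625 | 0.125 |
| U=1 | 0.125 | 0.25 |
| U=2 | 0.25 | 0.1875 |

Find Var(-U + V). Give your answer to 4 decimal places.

3.2461

E[U] = 1.25,  E[V] = 2.6875,  E[UV] = 3.125
Var(U) = 2.125 − (1.25)² = 0.5625;  Var(V) = 9.4375 − (2.6875)² = 2.21484375
Cov(U,V) = 3.125 − (1.25)(2.6875) = -0.234375
Var(-U + V) = (-1)²·0.5625 + (1)²·2.21484375 + 2·(-1)·(1)·-0.234375 = 3.24609375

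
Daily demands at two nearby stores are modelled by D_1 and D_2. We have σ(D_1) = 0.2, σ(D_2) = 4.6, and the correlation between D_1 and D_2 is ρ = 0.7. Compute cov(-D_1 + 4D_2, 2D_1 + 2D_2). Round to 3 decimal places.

Var(D_1) = (0.2)² = 0.04;  Var(D_2) = (4.6)² = 21.16
cov(D_1,D_2) = ρ·σ(D_1)·σ(D_2) = 0.7·0.2·4.6 = 0.644
cov(-D_1 + 4D_2, 2D_1 + 2D_2) = (-1)(2)Var(D_1) + (4)(2)Var(D_2) + [(-1)(2) + (4)(2)]cov(D_1,D_2)
= -2·0.04 + 8·21.16 + 6·0.644 = 173.064

173.064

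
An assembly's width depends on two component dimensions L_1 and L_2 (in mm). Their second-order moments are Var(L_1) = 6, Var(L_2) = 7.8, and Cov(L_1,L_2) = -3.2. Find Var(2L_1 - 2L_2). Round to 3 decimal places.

80.800

Var(2L_1 - 2L_2) = (2)²·Var(L_1) + (-2)²·Var(L_2) + 2·(2)·(-2)·Cov(L_1,L_2)
= 4·6 + 4·7.8 + -8·-3.2 = 80.8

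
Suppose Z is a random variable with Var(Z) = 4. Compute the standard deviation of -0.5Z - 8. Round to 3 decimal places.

Var(-0.5Z - 8) = (-0.5)²·4 = 1
σ(-0.5Z - 8) = √1 ≈ 1.000

1.000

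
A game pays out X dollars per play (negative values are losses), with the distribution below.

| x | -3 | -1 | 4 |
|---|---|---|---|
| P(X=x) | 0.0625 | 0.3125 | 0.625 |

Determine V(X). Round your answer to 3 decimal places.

E[X] = (-3)(0.0625) + (-1)(0.3125) + (4)(0.625) = 2
E[X²] = (-3)²(0.0625) + (-1)²(0.3125) + (4)²(0.625) = 10.875
V(X) = E[X²] − (E[X])² = 10.875 − (2)² = 6.875

6.875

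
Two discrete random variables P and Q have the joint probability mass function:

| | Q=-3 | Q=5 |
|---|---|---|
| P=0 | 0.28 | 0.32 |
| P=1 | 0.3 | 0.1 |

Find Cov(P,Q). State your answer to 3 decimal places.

E[P] = 0.4,  E[Q] = 0.36
E[PQ] = -0.4
Cov(P,Q) = E[PQ] − E[P]E[Q] = -0.4 − (0.4)(0.36) = -0.544

-0.544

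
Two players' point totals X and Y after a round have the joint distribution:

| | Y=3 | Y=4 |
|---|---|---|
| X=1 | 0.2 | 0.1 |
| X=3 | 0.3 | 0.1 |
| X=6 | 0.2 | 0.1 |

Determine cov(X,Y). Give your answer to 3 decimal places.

E[X] = 3.3,  E[Y] = 3.3
E[XY] = 10.9
cov(X,Y) = E[XY] − E[X]E[Y] = 10.9 − (3.3)(3.3) = 0.01

0.010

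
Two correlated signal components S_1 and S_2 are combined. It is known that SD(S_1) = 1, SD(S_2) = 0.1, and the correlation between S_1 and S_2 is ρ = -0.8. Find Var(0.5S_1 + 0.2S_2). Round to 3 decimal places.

Var(S_1) = (1)² = 1;  Var(S_2) = (0.1)² = 0.01
Cov(S_1,S_2) = ρ·SD(S_1)·SD(S_2) = -0.8·1·0.1 = -0.08
Var(0.5S_1 + 0.2S_2) = (0.5)²·Var(S_1) + (0.2)²·Var(S_2) + 2·(0.5)·(0.2)·Cov(S_1,S_2)
= 0.25·1 + 0.04·0.01 + 0.2·-0.08 = 0.2344

0.234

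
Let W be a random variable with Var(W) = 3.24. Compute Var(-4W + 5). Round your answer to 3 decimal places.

51.840

Var(-4W + 5) = (-4)²·Var(W) = 16·3.24 = 51.84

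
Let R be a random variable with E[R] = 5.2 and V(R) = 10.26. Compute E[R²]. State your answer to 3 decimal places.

E[R²] = V(R) + (E[R])² = 10.26 + (5.2)² = 37.3

37.300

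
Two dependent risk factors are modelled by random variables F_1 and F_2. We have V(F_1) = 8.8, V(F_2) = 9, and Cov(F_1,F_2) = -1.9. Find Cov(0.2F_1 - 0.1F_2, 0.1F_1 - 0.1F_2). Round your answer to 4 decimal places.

0.3230

Cov(0.2F_1 - 0.1F_2, 0.1F_1 - 0.1F_2) = (0.2)(0.1)V(F_1) + (-0.1)(-0.1)V(F_2) + [(0.2)(-0.1) + (-0.1)(0.1)]Cov(F_1,F_2)
= 0.02·8.8 + 0.01·9 + -0.03·-1.9 = 0.323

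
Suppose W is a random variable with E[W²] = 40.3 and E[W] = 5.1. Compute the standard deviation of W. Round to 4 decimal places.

3.7802

var(W) = 40.3 − (5.1)² = 14.29
SD(W) = √14.29 ≈ 3.7802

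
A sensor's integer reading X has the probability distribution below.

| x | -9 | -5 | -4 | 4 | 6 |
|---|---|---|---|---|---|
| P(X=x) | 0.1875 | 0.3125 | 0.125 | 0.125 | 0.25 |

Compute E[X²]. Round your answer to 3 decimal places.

E[X²] = (-9)²(0.1875) + (-5)²(0.3125) + (-4)²(0.125) + (4)²(0.125) + (6)²(0.25) = 36

36.000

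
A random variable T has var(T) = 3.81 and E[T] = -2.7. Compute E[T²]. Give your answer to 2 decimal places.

11.10

E[T²] = var(T) + (E[T])² = 3.81 + (-2.7)² = 11.1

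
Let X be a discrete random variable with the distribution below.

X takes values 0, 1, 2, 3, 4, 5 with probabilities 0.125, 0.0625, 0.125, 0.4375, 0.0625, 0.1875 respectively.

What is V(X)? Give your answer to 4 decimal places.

E[X] = (0)(0.125) + (1)(0.0625) + (2)(0.125) + (3)(0.4375) + (4)(0.0625) + (5)(0.1875) = 2.8125
E[X²] = (0)²(0.125) + (1)²(0.0625) + (2)²(0.125) + (3)²(0.4375) + (4)²(0.0625) + (5)²(0.1875) = 10.1875
V(X) = E[X²] − (E[X])² = 10.1875 − (2.8125)² = 2.27734375

2.2773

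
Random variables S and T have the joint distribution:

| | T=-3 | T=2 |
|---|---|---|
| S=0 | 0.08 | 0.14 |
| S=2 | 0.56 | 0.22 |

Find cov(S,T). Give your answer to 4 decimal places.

-0.6080

E[S] = 1.56,  E[T] = -1.2
E[ST] = -2.48
cov(S,T) = E[ST] − E[S]E[T] = -2.48 − (1.56)(-1.2) = -0.608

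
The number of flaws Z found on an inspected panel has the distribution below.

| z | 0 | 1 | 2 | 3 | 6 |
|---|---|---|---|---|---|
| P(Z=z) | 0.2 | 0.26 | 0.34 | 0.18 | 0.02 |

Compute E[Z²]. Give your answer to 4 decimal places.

3.9600

E[Z²] = (0)²(0.2) + (1)²(0.26) + (2)²(0.34) + (3)²(0.18) + (6)²(0.02) = 3.96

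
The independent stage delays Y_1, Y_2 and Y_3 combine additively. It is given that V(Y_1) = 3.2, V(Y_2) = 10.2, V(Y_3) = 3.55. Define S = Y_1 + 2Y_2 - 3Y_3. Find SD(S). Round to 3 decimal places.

8.715

By independence, V(S) = (1)²V(Y_1) + (2)²V(Y_2) + (-3)²V(Y_3)
= (1)²·3.2 + (2)²·10.2 + (-3)²·3.55 = 75.95
SD(S) = √75.95 ≈ 8.715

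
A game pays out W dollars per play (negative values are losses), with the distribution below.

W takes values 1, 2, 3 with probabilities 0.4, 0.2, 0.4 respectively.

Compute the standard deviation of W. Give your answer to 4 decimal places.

0.8944

E[W] = (1)(0.4) + (2)(0.2) + (3)(0.4) = 2
E[W²] = (1)²(0.4) + (2)²(0.2) + (3)²(0.4) = 4.8
Var(W) = E[W²] − (E[W])² = 4.8 − (2)² = 0.8
sd(W) = √0.8 ≈ 0.8944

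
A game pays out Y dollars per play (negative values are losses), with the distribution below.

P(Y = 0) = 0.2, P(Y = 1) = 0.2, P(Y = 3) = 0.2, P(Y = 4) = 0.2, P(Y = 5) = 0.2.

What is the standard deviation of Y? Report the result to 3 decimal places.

1.855

E[Y] = (0)(0.2) + (1)(0.2) + (3)(0.2) + (4)(0.2) + (5)(0.2) = 2.6
E[Y²] = (0)²(0.2) + (1)²(0.2) + (3)²(0.2) + (4)²(0.2) + (5)²(0.2) = 10.2
var(Y) = E[Y²] − (E[Y])² = 10.2 − (2.6)² = 3.44
sd(Y) = √3.44 ≈ 1.855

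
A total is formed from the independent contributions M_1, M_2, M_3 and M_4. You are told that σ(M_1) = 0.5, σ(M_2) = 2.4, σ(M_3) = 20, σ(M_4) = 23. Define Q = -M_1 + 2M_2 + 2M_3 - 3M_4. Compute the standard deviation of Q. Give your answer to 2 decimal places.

V(M_1) = 0.25, V(M_2) = 5.76, V(M_3) = 400, V(M_4) = 529
By independence, V(Q) = (-1)²V(M_1) + (2)²V(M_2) + (2)²V(M_3) + (-3)²V(M_4)
= (-1)²·0.25 + (2)²·5.76 + (2)²·400 + (-3)²·529 = 6384.29
σ(Q) = √6384.29 ≈ 79.90

79.90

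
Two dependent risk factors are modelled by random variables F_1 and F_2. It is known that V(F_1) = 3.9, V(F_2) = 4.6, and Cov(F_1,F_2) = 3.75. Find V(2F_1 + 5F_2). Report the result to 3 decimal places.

205.600

V(2F_1 + 5F_2) = (2)²·V(F_1) + (5)²·V(F_2) + 2·(2)·(5)·Cov(F_1,F_2)
= 4·3.9 + 25·4.6 + 20·3.75 = 205.6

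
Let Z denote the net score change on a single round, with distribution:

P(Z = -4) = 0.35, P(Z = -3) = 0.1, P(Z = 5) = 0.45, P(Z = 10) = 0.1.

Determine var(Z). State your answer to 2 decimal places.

25.35

E[Z] = (-4)(0.35) + (-3)(0.1) + (5)(0.45) + (10)(0.1) = 1.55
E[Z²] = (-4)²(0.35) + (-3)²(0.1) + (5)²(0.45) + (10)²(0.1) = 27.75
var(Z) = E[Z²] − (E[Z])² = 27.75 − (1.55)² = 25.3475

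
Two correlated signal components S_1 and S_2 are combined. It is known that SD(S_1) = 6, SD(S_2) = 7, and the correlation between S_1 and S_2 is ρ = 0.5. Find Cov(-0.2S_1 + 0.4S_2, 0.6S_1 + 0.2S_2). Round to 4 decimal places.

var(S_1) = (6)² = 36;  var(S_2) = (7)² = 49
Cov(S_1,S_2) = ρ·SD(S_1)·SD(S_2) = 0.5·6·7 = 21
Cov(-0.2S_1 + 0.4S_2, 0.6S_1 + 0.2S_2) = (-0.2)(0.6)var(S_1) + (0.4)(0.2)var(S_2) + [(-0.2)(0.2) + (0.4)(0.6)]Cov(S_1,S_2)
= -0.12·36 + 0.08·49 + 0.2·21 = 3.8

3.8000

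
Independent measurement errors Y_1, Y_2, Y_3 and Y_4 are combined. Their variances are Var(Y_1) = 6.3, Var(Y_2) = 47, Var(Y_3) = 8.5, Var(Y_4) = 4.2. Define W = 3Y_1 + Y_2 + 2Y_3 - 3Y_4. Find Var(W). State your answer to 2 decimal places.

By independence, Var(W) = (3)²Var(Y_1) + (1)²Var(Y_2) + (2)²Var(Y_3) + (-3)²Var(Y_4)
= (3)²·6.3 + (1)²·47 + (2)²·8.5 + (-3)²·4.2 = 175.5

175.50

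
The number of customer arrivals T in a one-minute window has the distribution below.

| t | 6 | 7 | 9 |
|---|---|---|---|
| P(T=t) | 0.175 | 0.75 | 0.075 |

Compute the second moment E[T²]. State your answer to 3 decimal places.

E[T²] = (6)²(0.175) + (7)²(0.75) + (9)²(0.075) = 49.125

49.125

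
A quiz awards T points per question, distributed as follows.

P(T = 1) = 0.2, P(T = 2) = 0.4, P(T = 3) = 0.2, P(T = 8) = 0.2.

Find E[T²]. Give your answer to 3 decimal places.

E[T²] = (1)²(0.2) + (2)²(0.4) + (3)²(0.2) + (8)²(0.2) = 16.4

16.400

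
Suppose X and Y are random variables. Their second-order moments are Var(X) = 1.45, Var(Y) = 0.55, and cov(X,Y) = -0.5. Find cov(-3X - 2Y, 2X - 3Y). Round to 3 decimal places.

cov(-3X - 2Y, 2X - 3Y) = (-3)(2)Var(X) + (-2)(-3)Var(Y) + [(-3)(-3) + (-2)(2)]cov(X,Y)
= -6·1.45 + 6·0.55 + 5·-0.5 = -7.9

-7.900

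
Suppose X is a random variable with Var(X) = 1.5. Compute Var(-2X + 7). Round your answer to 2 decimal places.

Var(-2X + 7) = (-2)²·Var(X) = 4·1.5 = 6

6.00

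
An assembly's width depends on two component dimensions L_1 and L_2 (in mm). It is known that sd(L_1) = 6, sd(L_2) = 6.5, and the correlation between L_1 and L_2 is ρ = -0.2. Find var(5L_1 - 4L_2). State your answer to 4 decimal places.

var(L_1) = (6)² = 36;  var(L_2) = (6.5)² = 42.25
cov(L_1,L_2) = ρ·sd(L_1)·sd(L_2) = -0.2·6·6.5 = -7.8
var(5L_1 - 4L_2) = (5)²·var(L_1) + (-4)²·var(L_2) + 2·(5)·(-4)·cov(L_1,L_2)
= 25·36 + 16·42.25 + -40·-7.8 = 1888

1888.0000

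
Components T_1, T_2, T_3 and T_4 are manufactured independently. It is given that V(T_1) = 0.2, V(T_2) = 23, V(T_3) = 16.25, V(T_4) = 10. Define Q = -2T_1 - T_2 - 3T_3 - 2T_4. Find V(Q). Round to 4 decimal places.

By independence, V(Q) = (-2)²V(T_1) + (-1)²V(T_2) + (-3)²V(T_3) + (-2)²V(T_4)
= (-2)²·0.2 + (-1)²·23 + (-3)²·16.25 + (-2)²·10 = 210.05

210.0500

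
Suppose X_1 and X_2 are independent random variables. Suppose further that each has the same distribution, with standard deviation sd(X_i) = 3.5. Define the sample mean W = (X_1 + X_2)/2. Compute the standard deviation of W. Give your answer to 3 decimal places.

var(X_i) = (3.5)² = 12.25
By independence, var(W) = (0.5)²var(X_1) + (0.5)²var(X_2)
= (0.5)²·12.25 + (0.5)²·12.25 = 6.125
sd(W) = √6.125 ≈ 2.475

2.475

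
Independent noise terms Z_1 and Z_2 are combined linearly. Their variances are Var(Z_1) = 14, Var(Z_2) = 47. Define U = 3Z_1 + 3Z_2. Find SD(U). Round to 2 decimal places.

By independence, Var(U) = (3)²Var(Z_1) + (3)²Var(Z_2)
= (3)²·14 + (3)²·47 = 549
SD(U) = √549 ≈ 23.43

23.43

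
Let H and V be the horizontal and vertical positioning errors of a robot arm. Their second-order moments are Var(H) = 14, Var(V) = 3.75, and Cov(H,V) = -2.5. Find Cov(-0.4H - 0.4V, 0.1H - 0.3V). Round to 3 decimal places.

Cov(-0.4H - 0.4V, 0.1H - 0.3V) = (-0.4)(0.1)Var(H) + (-0.4)(-0.3)Var(V) + [(-0.4)(-0.3) + (-0.4)(0.1)]Cov(H,V)
= -0.04·14 + 0.12·3.75 + 0.08·-2.5 = -0.31

-0.310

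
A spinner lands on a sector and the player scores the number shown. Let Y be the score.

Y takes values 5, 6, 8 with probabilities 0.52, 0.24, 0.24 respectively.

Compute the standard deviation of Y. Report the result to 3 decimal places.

E[Y] = (5)(0.52) + (6)(0.24) + (8)(0.24) = 5.96
E[Y²] = (5)²(0.52) + (6)²(0.24) + (8)²(0.24) = 37
var(Y) = E[Y²] − (E[Y])² = 37 − (5.96)² = 1.4784
SD(Y) = √1.4784 ≈ 1.216

1.216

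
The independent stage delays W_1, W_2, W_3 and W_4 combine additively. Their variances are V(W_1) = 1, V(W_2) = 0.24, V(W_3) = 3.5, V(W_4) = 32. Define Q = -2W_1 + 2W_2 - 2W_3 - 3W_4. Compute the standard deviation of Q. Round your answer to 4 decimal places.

By independence, V(Q) = (-2)²V(W_1) + (2)²V(W_2) + (-2)²V(W_3) + (-3)²V(W_4)
= (-2)²·1 + (2)²·0.24 + (-2)²·3.5 + (-3)²·32 = 306.96
σ(Q) = √306.96 ≈ 17.5203

17.5203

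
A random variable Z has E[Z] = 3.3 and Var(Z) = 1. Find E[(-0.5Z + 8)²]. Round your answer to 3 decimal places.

E[-0.5Z + 8] = -0.5·3.3 + 8 = 6.35
Var(-0.5Z + 8) = (-0.5)²·1 = 0.25
E[(-0.5Z + 8)²] = Var((-0.5Z + 8)) + (E[(-0.5Z + 8)])² = 0.25 + (6.35)² = 40.5725

40.573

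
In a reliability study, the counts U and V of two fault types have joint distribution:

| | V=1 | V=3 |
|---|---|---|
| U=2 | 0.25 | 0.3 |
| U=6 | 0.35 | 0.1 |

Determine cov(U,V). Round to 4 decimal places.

E[U] = 3.8,  E[V] = 1.8
E[UV] = 6.2
cov(U,V) = E[UV] − E[U]E[V] = 6.2 − (3.8)(1.8) = -0.64

-0.6400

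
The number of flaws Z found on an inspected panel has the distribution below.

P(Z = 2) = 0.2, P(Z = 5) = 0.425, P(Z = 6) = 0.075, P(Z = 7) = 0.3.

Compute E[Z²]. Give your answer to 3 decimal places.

E[Z²] = (2)²(0.2) + (5)²(0.425) + (6)²(0.075) + (7)²(0.3) = 28.825

28.825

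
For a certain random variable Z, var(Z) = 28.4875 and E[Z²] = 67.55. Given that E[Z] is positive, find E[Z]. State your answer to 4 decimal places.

(E[Z])² = E[Z²] − var(Z) = 67.55 − 28.4875 = 39.0625
E[Z] = √39.0625 = 6.25

6.2500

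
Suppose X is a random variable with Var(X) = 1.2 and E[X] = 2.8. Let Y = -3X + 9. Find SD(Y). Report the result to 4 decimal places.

Var(-3X + 9) = (-3)²·1.2 = 10.8
SD(Y) = √10.8 ≈ 3.2863

3.2863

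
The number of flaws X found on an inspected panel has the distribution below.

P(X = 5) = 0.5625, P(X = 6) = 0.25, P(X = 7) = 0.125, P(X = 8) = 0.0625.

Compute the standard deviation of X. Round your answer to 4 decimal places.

E[X] = (5)(0.5625) + (6)(0.25) + (7)(0.125) + (8)(0.0625) = 5.6875
E[X²] = (5)²(0.5625) + (6)²(0.25) + (7)²(0.125) + (8)²(0.0625) = 33.1875
Var(X) = E[X²] − (E[X])² = 33.1875 − (5.6875)² = 0.83984375
SD(X) = √0.83984375 ≈ 0.9164

0.9164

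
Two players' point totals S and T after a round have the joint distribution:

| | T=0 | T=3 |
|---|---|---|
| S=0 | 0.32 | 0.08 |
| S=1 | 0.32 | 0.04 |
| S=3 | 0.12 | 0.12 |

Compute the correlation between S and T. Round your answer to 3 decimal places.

0.283

E[S] = 1.08,  E[T] = 0.72
E[ST] = 1.2
cov(S,T) = E[ST] − E[S]E[T] = 1.2 − (1.08)(0.72) = 0.4224
Var(S) = 1.3536,  Var(T) = 1.6416
ρ = 0.4224 / √(1.3536·1.6416) ≈ 0.283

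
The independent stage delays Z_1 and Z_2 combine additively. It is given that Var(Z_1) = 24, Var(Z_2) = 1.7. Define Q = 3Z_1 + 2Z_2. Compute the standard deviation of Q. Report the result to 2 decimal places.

By independence, Var(Q) = (3)²Var(Z_1) + (2)²Var(Z_2)
= (3)²·24 + (2)²·1.7 = 222.8
SD(Q) = √222.8 ≈ 14.93

14.93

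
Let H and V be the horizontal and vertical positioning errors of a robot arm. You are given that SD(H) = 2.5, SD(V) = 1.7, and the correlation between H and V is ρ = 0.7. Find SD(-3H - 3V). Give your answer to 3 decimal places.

11.654

var(H) = (2.5)² = 6.25;  var(V) = (1.7)² = 2.89
Cov(H,V) = ρ·SD(H)·SD(V) = 0.7·2.5·1.7 = 2.975
var(-3H - 3V) = (-3)²·var(H) + (-3)²·var(V) + 2·(-3)·(-3)·Cov(H,V)
= 9·6.25 + 9·2.89 + 18·2.975 = 135.81
SD(-3H - 3V) = √135.81 ≈ 11.654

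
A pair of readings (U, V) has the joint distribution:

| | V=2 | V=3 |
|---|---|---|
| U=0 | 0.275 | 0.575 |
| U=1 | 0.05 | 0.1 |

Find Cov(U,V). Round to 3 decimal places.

E[U] = 0.15,  E[V] = 2.675
E[UV] = 0.4
Cov(U,V) = E[UV] − E[U]E[V] = 0.4 − (0.15)(2.675) = -0.00125

-0.001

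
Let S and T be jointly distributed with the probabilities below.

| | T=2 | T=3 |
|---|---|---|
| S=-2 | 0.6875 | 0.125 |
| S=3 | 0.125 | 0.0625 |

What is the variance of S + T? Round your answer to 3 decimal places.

E[S] = -1.0625,  E[T] = 2.1875,  E[ST] = -2.1875
Var(S) = 4.9375 − (-1.0625)² = 3.80859375;  Var(T) = 4.9375 − (2.1875)² = 0.15234375
cov(S,T) = -2.1875 − (-1.0625)(2.1875) = 0.13671875
Var(S + T) = (1)²·3.80859375 + (1)²·0.15234375 + 2·(1)·(1)·0.13671875 = 4.234375

4.234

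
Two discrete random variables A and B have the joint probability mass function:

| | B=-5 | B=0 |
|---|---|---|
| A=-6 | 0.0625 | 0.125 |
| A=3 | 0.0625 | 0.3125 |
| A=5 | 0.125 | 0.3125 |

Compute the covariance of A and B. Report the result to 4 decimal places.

E[A] = 2.1875,  E[B] = -1.25
E[AB] = -2.1875
Cov(A,B) = E[AB] − E[A]E[B] = -2.1875 − (2.1875)(-1.25) = 0.546875

0.5469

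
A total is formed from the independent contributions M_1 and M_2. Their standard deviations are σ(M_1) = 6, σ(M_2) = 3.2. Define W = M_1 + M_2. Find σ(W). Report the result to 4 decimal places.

V(M_1) = 36, V(M_2) = 10.24
By independence, V(W) = (1)²V(M_1) + (1)²V(M_2)
= (1)²·36 + (1)²·10.24 = 46.24
σ(W) = √46.24 ≈ 6.8000

6.8000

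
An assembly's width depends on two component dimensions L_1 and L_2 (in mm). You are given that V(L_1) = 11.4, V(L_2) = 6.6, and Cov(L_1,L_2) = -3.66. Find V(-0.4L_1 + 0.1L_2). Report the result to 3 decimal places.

V(-0.4L_1 + 0.1L_2) = (-0.4)²·V(L_1) + (0.1)²·V(L_2) + 2·(-0.4)·(0.1)·Cov(L_1,L_2)
= 0.16·11.4 + 0.01·6.6 + -0.08·-3.66 = 2.1828

2.183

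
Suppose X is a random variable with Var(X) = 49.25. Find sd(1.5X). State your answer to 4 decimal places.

10.5268

Var(1.5X) = (1.5)²·49.25 = 110.8125
sd(1.5X) = √110.8125 ≈ 10.5268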